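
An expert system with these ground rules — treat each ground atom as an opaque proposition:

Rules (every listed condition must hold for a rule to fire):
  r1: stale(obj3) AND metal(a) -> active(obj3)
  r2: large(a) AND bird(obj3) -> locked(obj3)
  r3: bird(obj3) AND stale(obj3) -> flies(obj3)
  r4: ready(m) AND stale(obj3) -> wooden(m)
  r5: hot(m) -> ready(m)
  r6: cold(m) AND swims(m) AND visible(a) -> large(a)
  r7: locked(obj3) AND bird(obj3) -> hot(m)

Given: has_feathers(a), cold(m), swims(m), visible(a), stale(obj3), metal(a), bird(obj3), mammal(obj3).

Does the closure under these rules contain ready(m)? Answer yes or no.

Round 1 fires r1, r3, r6, giving active(obj3), flies(obj3), large(a).
Round 2 fires r2, giving locked(obj3).
Round 3 fires r7, giving hot(m).
Round 4 fires r5, giving ready(m).
Round 5 fires r4, giving wooden(m).
ready(m) appears in round 4, so it is derivable.

yes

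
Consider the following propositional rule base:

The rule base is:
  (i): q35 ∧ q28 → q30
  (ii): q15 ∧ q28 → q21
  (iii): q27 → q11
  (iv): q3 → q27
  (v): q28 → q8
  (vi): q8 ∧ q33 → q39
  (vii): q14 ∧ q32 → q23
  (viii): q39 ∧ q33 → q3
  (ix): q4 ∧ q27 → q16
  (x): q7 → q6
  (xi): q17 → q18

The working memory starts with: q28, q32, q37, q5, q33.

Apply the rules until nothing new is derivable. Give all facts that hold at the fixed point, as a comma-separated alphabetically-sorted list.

q11, q27, q28, q3, q32, q33, q37, q39, q5, q8

[1] (v) [q28 → q8]. ⇒ new: q8.
[2] (vi) [q8 ∧ q33 → q39]. ⇒ new: q39.
[3] (viii) [q39 ∧ q33 → q3]. ⇒ new: q3.
[4] (iv) [q3 → q27]. ⇒ new: q27.
[5] (iii) [q27 → q11]. ⇒ new: q11.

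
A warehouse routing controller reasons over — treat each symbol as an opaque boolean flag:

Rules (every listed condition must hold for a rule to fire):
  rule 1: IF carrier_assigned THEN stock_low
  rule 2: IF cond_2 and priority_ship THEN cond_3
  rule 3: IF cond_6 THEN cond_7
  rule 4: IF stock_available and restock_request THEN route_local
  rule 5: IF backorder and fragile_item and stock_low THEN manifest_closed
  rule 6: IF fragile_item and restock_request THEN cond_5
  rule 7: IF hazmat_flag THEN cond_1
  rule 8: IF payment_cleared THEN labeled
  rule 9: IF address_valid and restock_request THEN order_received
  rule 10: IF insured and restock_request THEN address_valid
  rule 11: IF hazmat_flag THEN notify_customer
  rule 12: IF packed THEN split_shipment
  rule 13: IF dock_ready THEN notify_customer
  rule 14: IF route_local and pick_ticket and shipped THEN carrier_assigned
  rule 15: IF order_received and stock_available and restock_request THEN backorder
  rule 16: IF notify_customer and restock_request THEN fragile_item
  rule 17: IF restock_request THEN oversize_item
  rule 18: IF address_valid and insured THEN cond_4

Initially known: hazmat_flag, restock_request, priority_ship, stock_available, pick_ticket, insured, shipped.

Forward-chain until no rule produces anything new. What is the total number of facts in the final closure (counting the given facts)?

20

Round 1: rule 4 [IF stock_available and restock_request THEN route_local]; rule 7 [IF hazmat_flag THEN cond_1]; rule 10 [IF insured and restock_request THEN address_valid]; rule 11 [IF hazmat_flag THEN notify_customer]; rule 17 [IF restock_request THEN oversize_item]. New: route_local, cond_1, address_valid, notify_customer, oversize_item.
Round 2: rule 9 [IF address_valid and restock_request THEN order_received]; rule 14 [IF route_local and pick_ticket and shipped THEN carrier_assigned]; rule 16 [IF notify_customer and restock_request THEN fragile_item]; rule 18 [IF address_valid and insured THEN cond_4]. New: order_received, carrier_assigned, fragile_item, cond_4.
Round 3: rule 1 [IF carrier_assigned THEN stock_low]; rule 6 [IF fragile_item and restock_request THEN cond_5]; rule 15 [IF order_received and stock_available and restock_request THEN backorder]. New: stock_low, cond_5, backorder.
Round 4: rule 5 [IF backorder and fragile_item and stock_low THEN manifest_closed]. New: manifest_closed.
Closure: {address_valid, backorder, carrier_assigned, cond_1, cond_4, cond_5, fragile_item, hazmat_flag, insured, manifest_closed, notify_customer, order_received, oversize_item, pick_ticket, priority_ship, restock_request, route_local, shipped, stock_available, stock_low} — 20 facts.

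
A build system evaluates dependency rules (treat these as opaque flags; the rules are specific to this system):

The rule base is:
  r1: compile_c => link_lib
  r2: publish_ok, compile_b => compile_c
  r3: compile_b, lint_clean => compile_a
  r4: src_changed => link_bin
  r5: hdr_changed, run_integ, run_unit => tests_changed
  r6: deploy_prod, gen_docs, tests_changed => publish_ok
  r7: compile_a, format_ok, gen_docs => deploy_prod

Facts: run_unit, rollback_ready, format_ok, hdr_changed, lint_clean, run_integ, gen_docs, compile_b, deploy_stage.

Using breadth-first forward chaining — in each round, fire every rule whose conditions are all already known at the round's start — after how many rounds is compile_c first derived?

Round 1 — r3, r5, derive compile_a, tests_changed.
Round 2 — r7, derive deploy_prod.
Round 3 — r6, derive publish_ok.
Round 4 — r2, derive compile_c.
compile_c first appears in round 4.

4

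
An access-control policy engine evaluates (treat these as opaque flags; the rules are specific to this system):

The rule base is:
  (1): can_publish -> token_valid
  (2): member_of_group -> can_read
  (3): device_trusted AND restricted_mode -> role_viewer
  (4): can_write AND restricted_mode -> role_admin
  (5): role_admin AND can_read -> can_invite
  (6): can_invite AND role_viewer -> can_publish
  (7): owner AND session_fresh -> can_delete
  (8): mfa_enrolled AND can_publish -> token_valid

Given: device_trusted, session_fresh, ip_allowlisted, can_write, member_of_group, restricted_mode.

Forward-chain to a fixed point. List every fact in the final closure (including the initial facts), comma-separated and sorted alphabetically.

Round 1 — (2), (3), (4), derive can_read, role_viewer, role_admin.
Round 2 — (5), derive can_invite.
Round 3 — (6), derive can_publish.
Round 4 — (1), derive token_valid.

can_invite, can_publish, can_read, can_write, device_trusted, ip_allowlisted, member_of_group, restricted_mode, role_admin, role_viewer, session_fresh, token_valid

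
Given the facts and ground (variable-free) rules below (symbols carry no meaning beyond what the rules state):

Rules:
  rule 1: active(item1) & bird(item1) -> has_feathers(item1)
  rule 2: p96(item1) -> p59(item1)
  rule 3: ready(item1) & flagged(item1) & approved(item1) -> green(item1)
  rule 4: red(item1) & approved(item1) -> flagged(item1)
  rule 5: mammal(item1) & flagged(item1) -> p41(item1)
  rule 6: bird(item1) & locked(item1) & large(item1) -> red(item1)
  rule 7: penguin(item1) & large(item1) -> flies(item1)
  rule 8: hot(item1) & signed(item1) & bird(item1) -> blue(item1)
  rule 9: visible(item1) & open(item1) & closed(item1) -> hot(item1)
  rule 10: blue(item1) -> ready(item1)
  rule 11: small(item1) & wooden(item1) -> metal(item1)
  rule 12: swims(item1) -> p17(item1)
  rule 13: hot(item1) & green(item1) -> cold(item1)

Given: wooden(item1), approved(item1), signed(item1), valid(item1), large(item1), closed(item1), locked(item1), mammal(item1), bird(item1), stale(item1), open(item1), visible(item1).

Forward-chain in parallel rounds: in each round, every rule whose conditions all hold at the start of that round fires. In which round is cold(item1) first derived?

[1] rule 6 [bird(item1) & locked(item1) & large(item1) -> red(item1)]; rule 9 [visible(item1) & open(item1) & closed(item1) -> hot(item1)]. ⇒ new: red(item1), hot(item1).
[2] rule 4 [red(item1) & approved(item1) -> flagged(item1)]; rule 8 [hot(item1) & signed(item1) & bird(item1) -> blue(item1)]. ⇒ new: flagged(item1), blue(item1).
[3] rule 5 [mammal(item1) & flagged(item1) -> p41(item1)]; rule 10 [blue(item1) -> ready(item1)]. ⇒ new: p41(item1), ready(item1).
[4] rule 3 [ready(item1) & flagged(item1) & approved(item1) -> green(item1)]. ⇒ new: green(item1).
[5] rule 13 [hot(item1) & green(item1) -> cold(item1)]. ⇒ new: cold(item1).
cold(item1) first appears in round 5.

5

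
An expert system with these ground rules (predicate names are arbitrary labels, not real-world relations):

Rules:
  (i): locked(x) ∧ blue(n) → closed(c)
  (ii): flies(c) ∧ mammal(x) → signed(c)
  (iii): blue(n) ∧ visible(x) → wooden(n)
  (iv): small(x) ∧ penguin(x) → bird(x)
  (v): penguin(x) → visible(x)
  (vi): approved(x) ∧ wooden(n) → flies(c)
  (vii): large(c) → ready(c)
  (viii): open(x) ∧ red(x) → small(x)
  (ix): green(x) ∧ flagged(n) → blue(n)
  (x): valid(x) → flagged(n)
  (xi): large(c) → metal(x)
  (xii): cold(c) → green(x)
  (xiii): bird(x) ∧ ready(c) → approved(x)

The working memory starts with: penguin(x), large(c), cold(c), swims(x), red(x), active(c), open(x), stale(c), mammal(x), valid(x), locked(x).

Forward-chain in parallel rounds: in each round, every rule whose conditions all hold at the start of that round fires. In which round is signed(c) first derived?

5

Round 1: (v) [penguin(x) → visible(x)]; (vii) [large(c) → ready(c)]; (viii) [open(x) ∧ red(x) → small(x)]; (x) [valid(x) → flagged(n)]; (xi) [large(c) → metal(x)]; (xii) [cold(c) → green(x)]. Adds visible(x), ready(c), small(x), flagged(n), metal(x), green(x).
Round 2: (iv) [small(x) ∧ penguin(x) → bird(x)]; (ix) [green(x) ∧ flagged(n) → blue(n)]. Adds bird(x), blue(n).
Round 3: (i) [locked(x) ∧ blue(n) → closed(c)]; (iii) [blue(n) ∧ visible(x) → wooden(n)]; (xiii) [bird(x) ∧ ready(c) → approved(x)]. Adds closed(c), wooden(n), approved(x).
Round 4: (vi) [approved(x) ∧ wooden(n) → flies(c)]. Adds flies(c).
Round 5: (ii) [flies(c) ∧ mammal(x) → signed(c)]. Adds signed(c).
signed(c) first appears in round 5.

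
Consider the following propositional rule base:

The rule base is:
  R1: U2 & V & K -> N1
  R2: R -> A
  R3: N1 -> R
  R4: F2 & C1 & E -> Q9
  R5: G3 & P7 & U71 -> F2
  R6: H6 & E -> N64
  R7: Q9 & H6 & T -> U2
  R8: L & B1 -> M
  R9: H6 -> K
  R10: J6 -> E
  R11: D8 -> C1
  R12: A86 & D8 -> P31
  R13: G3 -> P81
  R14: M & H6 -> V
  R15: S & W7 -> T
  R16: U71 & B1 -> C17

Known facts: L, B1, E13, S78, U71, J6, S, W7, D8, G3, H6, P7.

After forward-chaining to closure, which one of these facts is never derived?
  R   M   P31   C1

P31

Round 1: R5 [G3 & P7 & U71 -> F2]; R8 [L & B1 -> M]; R9 [H6 -> K]; R10 [J6 -> E]; R11 [D8 -> C1]; R13 [G3 -> P81]; R15 [S & W7 -> T]; R16 [U71 & B1 -> C17]. New: F2, M, K, E, C1, P81, T, C17.
Round 2: R4 [F2 & C1 & E -> Q9]; R6 [H6 & E -> N64]; R14 [M & H6 -> V]. New: Q9, N64, V.
Round 3: R7 [Q9 & H6 & T -> U2]. New: U2.
Round 4: R1 [U2 & V & K -> N1]. New: N1.
Round 5: R3 [N1 -> R]. New: R.
Round 6: R2 [R -> A]. New: A.
Derived: M (round 1), R (round 5), C1 (round 1). P31 never appears in any round.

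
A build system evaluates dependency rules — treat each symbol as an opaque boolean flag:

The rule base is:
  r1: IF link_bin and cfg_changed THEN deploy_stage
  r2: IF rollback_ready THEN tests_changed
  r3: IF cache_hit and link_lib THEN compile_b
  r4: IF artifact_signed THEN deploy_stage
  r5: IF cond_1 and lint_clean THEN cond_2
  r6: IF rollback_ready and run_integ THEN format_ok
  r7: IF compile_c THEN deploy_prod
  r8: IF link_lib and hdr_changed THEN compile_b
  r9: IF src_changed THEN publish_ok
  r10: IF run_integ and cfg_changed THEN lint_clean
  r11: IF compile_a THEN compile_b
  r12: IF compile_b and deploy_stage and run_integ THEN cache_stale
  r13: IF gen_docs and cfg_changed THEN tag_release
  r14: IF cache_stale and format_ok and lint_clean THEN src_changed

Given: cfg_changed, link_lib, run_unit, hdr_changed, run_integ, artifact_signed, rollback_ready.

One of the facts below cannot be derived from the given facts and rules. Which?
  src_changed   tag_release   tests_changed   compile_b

tag_release

Round 1: r2 [IF rollback_ready THEN tests_changed]; r4 [IF artifact_signed THEN deploy_stage]; r6 [IF rollback_ready and run_integ THEN format_ok]; r8 [IF link_lib and hdr_changed THEN compile_b]; r10 [IF run_integ and cfg_changed THEN lint_clean]. Adds tests_changed, deploy_stage, format_ok, compile_b, lint_clean.
Round 2: r12 [IF compile_b and deploy_stage and run_integ THEN cache_stale]. Adds cache_stale.
Round 3: r14 [IF cache_stale and format_ok and lint_clean THEN src_changed]. Adds src_changed.
Round 4: r9 [IF src_changed THEN publish_ok]. Adds publish_ok.
Derived: compile_b (round 1), src_changed (round 3), tests_changed (round 1). tag_release never appears in any round.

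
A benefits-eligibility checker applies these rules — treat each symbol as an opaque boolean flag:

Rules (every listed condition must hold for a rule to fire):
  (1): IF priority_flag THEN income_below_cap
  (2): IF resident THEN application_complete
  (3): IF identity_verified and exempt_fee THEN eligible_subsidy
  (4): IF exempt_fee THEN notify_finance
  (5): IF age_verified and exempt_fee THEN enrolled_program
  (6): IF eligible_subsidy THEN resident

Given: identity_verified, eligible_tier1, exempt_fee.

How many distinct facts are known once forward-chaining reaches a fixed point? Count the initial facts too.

Round 1 fires (3), (4), giving eligible_subsidy, notify_finance.
Round 2 fires (6), giving resident.
Round 3 fires (2), giving application_complete.
Closure: {application_complete, eligible_subsidy, eligible_tier1, exempt_fee, identity_verified, notify_finance, resident} — 7 facts.

7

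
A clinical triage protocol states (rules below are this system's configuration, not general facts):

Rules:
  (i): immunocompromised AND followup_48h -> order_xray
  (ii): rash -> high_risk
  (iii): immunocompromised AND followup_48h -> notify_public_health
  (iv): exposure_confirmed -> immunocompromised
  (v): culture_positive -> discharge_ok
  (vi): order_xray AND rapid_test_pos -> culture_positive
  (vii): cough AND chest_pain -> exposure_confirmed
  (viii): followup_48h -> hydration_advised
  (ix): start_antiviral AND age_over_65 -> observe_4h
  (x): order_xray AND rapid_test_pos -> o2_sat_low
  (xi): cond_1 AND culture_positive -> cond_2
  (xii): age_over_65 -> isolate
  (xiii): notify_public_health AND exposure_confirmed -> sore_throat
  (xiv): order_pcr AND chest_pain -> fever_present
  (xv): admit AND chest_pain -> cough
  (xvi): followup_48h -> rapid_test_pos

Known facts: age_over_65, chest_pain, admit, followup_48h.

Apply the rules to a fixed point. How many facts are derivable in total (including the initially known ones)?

16

[1] (viii) [followup_48h -> hydration_advised]; (xii) [age_over_65 -> isolate]; (xv) [admit AND chest_pain -> cough]; (xvi) [followup_48h -> rapid_test_pos]. ⇒ new: hydration_advised, isolate, cough, rapid_test_pos.
[2] (vii) [cough AND chest_pain -> exposure_confirmed]. ⇒ new: exposure_confirmed.
[3] (iv) [exposure_confirmed -> immunocompromised]. ⇒ new: immunocompromised.
[4] (i) [immunocompromised AND followup_48h -> order_xray]; (iii) [immunocompromised AND followup_48h -> notify_public_health]. ⇒ new: order_xray, notify_public_health.
[5] (vi) [order_xray AND rapid_test_pos -> culture_positive]; (x) [order_xray AND rapid_test_pos -> o2_sat_low]; (xiii) [notify_public_health AND exposure_confirmed -> sore_throat]. ⇒ new: culture_positive, o2_sat_low, sore_throat.
[6] (v) [culture_positive -> discharge_ok]. ⇒ new: discharge_ok.
Closure: {admit, age_over_65, chest_pain, cough, culture_positive, discharge_ok, exposure_confirmed, followup_48h, hydration_advised, immunocompromised, isolate, notify_public_health, o2_sat_low, order_xray, rapid_test_pos, sore_throat} — 16 facts.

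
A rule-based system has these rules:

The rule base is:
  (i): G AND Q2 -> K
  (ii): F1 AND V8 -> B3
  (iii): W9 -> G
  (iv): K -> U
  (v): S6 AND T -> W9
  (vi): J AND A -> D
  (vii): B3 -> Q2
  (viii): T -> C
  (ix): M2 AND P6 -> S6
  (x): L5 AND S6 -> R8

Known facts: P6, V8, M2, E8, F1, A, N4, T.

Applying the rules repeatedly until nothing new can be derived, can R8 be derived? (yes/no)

[1] (ii) [F1 AND V8 -> B3]; (viii) [T -> C]; (ix) [M2 AND P6 -> S6]. ⇒ new: B3, C, S6.
[2] (v) [S6 AND T -> W9]; (vii) [B3 -> Q2]. ⇒ new: W9, Q2.
[3] (iii) [W9 -> G]. ⇒ new: G.
[4] (i) [G AND Q2 -> K]. ⇒ new: K.
[5] (iv) [K -> U]. ⇒ new: U.
Fixed point reached. R8 is concluded only by (x); (x) needs L5 (never derived).

no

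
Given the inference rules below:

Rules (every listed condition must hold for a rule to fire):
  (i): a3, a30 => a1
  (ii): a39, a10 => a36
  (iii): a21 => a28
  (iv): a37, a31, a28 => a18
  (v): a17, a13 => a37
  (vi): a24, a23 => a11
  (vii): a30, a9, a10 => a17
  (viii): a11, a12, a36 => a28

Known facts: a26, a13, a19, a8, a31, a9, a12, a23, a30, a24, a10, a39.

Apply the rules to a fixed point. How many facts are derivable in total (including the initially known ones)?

Round 1 — (ii), (vi), (vii), derive a36, a11, a17.
Round 2 — (v), (viii), derive a37, a28.
Round 3 — (iv), derive a18.
Closure: {a10, a11, a12, a13, a17, a18, a19, a23, a24, a26, a28, a30, a31, a36, a37, a39, a8, a9} — 18 facts.

18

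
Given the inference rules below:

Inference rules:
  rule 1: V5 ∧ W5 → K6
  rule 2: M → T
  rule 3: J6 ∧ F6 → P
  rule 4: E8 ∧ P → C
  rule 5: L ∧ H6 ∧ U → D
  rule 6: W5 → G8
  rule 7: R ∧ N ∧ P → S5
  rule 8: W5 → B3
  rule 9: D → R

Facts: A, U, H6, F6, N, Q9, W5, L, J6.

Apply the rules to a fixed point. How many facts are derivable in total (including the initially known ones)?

15

Round 1 — rule 3, rule 5, rule 6, rule 8, derive P, D, G8, B3.
Round 2 — rule 9, derive R.
Round 3 — rule 7, derive S5.
Closure: {A, B3, D, F6, G8, H6, J6, L, N, P, Q9, R, S5, U, W5} — 15 facts.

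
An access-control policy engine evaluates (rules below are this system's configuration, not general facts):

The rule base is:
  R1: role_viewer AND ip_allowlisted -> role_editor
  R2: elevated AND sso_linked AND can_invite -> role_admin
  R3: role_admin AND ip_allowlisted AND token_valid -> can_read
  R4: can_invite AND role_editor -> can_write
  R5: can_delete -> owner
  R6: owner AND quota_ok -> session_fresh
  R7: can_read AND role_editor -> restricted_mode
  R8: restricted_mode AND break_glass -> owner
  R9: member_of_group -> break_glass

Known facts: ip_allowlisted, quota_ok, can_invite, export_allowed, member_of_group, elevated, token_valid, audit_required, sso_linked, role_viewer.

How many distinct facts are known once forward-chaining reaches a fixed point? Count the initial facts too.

[1] R1 [role_viewer AND ip_allowlisted -> role_editor]; R2 [elevated AND sso_linked AND can_invite -> role_admin]; R9 [member_of_group -> break_glass]. ⇒ new: role_editor, role_admin, break_glass.
[2] R3 [role_admin AND ip_allowlisted AND token_valid -> can_read]; R4 [can_invite AND role_editor -> can_write]. ⇒ new: can_read, can_write.
[3] R7 [can_read AND role_editor -> restricted_mode]. ⇒ new: restricted_mode.
[4] R8 [restricted_mode AND break_glass -> owner]. ⇒ new: owner.
[5] R6 [owner AND quota_ok -> session_fresh]. ⇒ new: session_fresh.
Closure: {audit_required, break_glass, can_invite, can_read, can_write, elevated, export_allowed, ip_allowlisted, member_of_group, owner, quota_ok, restricted_mode, role_admin, role_editor, role_viewer, session_fresh, sso_linked, token_valid} — 18 facts.

18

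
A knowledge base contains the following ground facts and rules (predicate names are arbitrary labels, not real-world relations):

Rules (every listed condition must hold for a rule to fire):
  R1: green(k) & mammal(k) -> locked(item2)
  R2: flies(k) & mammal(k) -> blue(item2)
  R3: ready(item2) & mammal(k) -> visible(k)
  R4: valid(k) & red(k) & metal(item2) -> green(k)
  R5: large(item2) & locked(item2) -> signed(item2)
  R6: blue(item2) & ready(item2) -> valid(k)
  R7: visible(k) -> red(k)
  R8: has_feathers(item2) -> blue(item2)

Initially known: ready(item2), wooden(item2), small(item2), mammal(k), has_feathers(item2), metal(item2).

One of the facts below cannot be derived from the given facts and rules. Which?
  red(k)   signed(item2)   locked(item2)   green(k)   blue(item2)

signed(item2)

Round 1: R3 [ready(item2) & mammal(k) -> visible(k)]; R8 [has_feathers(item2) -> blue(item2)]. Adds visible(k), blue(item2).
Round 2: R6 [blue(item2) & ready(item2) -> valid(k)]; R7 [visible(k) -> red(k)]. Adds valid(k), red(k).
Round 3: R4 [valid(k) & red(k) & metal(item2) -> green(k)]. Adds green(k).
Round 4: R1 [green(k) & mammal(k) -> locked(item2)]. Adds locked(item2).
Derived: blue(item2) (round 1), red(k) (round 2), locked(item2) (round 4), green(k) (round 3). signed(item2) never appears in any round.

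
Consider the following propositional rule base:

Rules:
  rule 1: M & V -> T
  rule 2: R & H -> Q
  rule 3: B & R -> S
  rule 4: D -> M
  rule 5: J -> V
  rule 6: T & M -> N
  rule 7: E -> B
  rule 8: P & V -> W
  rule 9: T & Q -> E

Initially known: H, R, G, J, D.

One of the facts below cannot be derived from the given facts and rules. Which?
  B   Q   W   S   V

W

Round 1: rule 2 [R & H -> Q]; rule 4 [D -> M]; rule 5 [J -> V]. Adds Q, M, V.
Round 2: rule 1 [M & V -> T]. Adds T.
Round 3: rule 6 [T & M -> N]; rule 9 [T & Q -> E]. Adds N, E.
Round 4: rule 7 [E -> B]. Adds B.
Round 5: rule 3 [B & R -> S]. Adds S.
Derived: V (round 1), Q (round 1), B (round 4), S (round 5). W never appears in any round.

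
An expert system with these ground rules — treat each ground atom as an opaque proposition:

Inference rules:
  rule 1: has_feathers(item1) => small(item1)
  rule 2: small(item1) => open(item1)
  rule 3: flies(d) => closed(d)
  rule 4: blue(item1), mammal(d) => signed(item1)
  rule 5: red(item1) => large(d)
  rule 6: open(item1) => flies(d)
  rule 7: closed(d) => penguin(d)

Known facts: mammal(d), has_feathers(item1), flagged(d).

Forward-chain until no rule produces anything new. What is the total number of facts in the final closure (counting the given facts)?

Round 1 fires rule 1, giving small(item1).
Round 2 fires rule 2, giving open(item1).
Round 3 fires rule 6, giving flies(d).
Round 4 fires rule 3, giving closed(d).
Round 5 fires rule 7, giving penguin(d).
Closure: {closed(d), flagged(d), flies(d), has_feathers(item1), mammal(d), open(item1), penguin(d), small(item1)} — 8 facts.

8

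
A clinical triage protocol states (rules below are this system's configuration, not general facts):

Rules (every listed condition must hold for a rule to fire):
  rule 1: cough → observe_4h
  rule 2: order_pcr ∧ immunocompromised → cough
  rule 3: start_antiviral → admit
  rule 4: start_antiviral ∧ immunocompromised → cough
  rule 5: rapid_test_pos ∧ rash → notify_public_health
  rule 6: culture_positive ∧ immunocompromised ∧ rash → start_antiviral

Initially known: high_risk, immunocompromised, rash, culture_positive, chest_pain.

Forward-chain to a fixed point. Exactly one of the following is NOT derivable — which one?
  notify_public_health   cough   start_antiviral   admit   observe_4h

notify_public_health

Round 1 fires rule 6, giving start_antiviral.
Round 2 fires rule 3, rule 4, giving admit, cough.
Round 3 fires rule 1, giving observe_4h.
Derived: cough (round 2), observe_4h (round 3), admit (round 2), start_antiviral (round 1). notify_public_health never appears in any round.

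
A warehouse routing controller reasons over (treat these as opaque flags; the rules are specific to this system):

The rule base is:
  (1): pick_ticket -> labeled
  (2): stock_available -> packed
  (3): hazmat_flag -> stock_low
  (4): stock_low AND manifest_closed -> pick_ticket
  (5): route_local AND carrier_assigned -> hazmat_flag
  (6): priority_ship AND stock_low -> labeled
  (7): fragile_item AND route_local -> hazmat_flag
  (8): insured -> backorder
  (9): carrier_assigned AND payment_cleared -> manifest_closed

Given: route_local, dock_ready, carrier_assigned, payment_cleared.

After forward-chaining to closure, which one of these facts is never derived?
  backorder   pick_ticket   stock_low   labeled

Round 1 — (5), (9), derive hazmat_flag, manifest_closed.
Round 2 — (3), derive stock_low.
Round 3 — (4), derive pick_ticket.
Round 4 — (1), derive labeled.
Derived: labeled (round 4), stock_low (round 2), pick_ticket (round 3). backorder never appears in any round.

backorder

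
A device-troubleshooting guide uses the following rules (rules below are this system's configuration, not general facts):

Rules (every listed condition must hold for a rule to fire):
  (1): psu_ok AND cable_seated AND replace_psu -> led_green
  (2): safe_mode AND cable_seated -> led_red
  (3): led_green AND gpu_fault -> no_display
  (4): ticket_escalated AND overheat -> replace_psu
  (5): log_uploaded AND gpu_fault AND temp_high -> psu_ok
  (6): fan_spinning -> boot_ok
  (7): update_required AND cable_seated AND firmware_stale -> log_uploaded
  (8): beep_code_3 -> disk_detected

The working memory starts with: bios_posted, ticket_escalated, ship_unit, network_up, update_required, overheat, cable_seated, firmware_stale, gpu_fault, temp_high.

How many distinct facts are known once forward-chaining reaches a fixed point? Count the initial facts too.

Round 1: (4) [ticket_escalated AND overheat -> replace_psu]; (7) [update_required AND cable_seated AND firmware_stale -> log_uploaded]. Adds replace_psu, log_uploaded.
Round 2: (5) [log_uploaded AND gpu_fault AND temp_high -> psu_ok]. Adds psu_ok.
Round 3: (1) [psu_ok AND cable_seated AND replace_psu -> led_green]. Adds led_green.
Round 4: (3) [led_green AND gpu_fault -> no_display]. Adds no_display.
Closure: {bios_posted, cable_seated, firmware_stale, gpu_fault, led_green, log_uploaded, network_up, no_display, overheat, psu_ok, replace_psu, ship_unit, temp_high, ticket_escalated, update_required} — 15 facts.

15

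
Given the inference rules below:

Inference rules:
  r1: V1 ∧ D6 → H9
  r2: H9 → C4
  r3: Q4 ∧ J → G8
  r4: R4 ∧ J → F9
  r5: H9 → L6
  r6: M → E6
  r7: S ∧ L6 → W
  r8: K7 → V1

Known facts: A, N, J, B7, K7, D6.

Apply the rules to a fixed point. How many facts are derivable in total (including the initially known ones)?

10

[1] r8 [K7 → V1]. ⇒ new: V1.
[2] r1 [V1 ∧ D6 → H9]. ⇒ new: H9.
[3] r2 [H9 → C4]; r5 [H9 → L6]. ⇒ new: C4, L6.
Closure: {A, B7, C4, D6, H9, J, K7, L6, N, V1} — 10 facts.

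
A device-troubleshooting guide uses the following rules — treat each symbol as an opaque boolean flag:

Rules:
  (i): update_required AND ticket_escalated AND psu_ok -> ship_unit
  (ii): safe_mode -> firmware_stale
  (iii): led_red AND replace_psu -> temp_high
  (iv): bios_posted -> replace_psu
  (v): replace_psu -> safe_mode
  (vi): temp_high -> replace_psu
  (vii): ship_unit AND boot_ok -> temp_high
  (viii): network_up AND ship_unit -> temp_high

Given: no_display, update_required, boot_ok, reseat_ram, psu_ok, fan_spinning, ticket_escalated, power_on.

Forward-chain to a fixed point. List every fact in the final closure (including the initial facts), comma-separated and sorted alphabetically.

boot_ok, fan_spinning, firmware_stale, no_display, power_on, psu_ok, replace_psu, reseat_ram, safe_mode, ship_unit, temp_high, ticket_escalated, update_required

Round 1: (i) [update_required AND ticket_escalated AND psu_ok -> ship_unit]. Adds ship_unit.
Round 2: (vii) [ship_unit AND boot_ok -> temp_high]. Adds temp_high.
Round 3: (vi) [temp_high -> replace_psu]. Adds replace_psu.
Round 4: (v) [replace_psu -> safe_mode]. Adds safe_mode.
Round 5: (ii) [safe_mode -> firmware_stale]. Adds firmware_stale.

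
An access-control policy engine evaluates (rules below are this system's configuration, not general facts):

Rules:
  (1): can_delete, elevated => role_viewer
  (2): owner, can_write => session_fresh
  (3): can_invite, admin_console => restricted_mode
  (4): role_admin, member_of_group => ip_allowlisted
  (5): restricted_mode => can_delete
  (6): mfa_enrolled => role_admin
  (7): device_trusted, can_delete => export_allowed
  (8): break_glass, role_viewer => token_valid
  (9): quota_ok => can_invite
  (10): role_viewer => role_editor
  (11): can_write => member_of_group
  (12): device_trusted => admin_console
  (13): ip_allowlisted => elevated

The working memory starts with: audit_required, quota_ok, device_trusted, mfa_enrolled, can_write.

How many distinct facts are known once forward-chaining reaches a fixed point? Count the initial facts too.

[1] (6) [mfa_enrolled => role_admin]; (9) [quota_ok => can_invite]; (11) [can_write => member_of_group]; (12) [device_trusted => admin_console]. ⇒ new: role_admin, can_invite, member_of_group, admin_console.
[2] (3) [can_invite, admin_console => restricted_mode]; (4) [role_admin, member_of_group => ip_allowlisted]. ⇒ new: restricted_mode, ip_allowlisted.
[3] (5) [restricted_mode => can_delete]; (13) [ip_allowlisted => elevated]. ⇒ new: can_delete, elevated.
[4] (1) [can_delete, elevated => role_viewer]; (7) [device_trusted, can_delete => export_allowed]. ⇒ new: role_viewer, export_allowed.
[5] (10) [role_viewer => role_editor]. ⇒ new: role_editor.
Closure: {admin_console, audit_required, can_delete, can_invite, can_write, device_trusted, elevated, export_allowed, ip_allowlisted, member_of_group, mfa_enrolled, quota_ok, restricted_mode, role_admin, role_editor, role_viewer} — 16 facts.

16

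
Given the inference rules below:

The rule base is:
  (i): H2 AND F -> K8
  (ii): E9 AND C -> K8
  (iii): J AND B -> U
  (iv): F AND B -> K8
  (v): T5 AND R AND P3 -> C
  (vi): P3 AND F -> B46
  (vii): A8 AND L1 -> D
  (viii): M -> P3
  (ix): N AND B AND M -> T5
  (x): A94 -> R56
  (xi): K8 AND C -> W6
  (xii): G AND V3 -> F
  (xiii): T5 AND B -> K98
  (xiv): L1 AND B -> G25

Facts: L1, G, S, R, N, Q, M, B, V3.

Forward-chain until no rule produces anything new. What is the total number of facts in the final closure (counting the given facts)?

18

Round 1: (viii) [M -> P3]; (ix) [N AND B AND M -> T5]; (xii) [G AND V3 -> F]; (xiv) [L1 AND B -> G25]. New: P3, T5, F, G25.
Round 2: (iv) [F AND B -> K8]; (v) [T5 AND R AND P3 -> C]; (vi) [P3 AND F -> B46]; (xiii) [T5 AND B -> K98]. New: K8, C, B46, K98.
Round 3: (xi) [K8 AND C -> W6]. New: W6.
Closure: {B, B46, C, F, G, G25, K8, K98, L1, M, N, P3, Q, R, S, T5, V3, W6} — 18 facts.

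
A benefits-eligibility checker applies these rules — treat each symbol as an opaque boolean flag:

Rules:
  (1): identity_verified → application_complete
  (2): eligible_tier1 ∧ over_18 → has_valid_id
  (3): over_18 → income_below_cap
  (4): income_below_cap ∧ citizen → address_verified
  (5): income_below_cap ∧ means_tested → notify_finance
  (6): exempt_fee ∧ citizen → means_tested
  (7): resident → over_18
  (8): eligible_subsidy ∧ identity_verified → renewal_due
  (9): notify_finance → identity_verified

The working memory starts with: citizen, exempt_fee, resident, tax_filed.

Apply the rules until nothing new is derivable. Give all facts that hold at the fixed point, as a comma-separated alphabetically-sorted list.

address_verified, application_complete, citizen, exempt_fee, identity_verified, income_below_cap, means_tested, notify_finance, over_18, resident, tax_filed

Round 1 — (6), (7), derive means_tested, over_18.
Round 2 — (3), derive income_below_cap.
Round 3 — (4), (5), derive address_verified, notify_finance.
Round 4 — (9), derive identity_verified.
Round 5 — (1), derive application_complete.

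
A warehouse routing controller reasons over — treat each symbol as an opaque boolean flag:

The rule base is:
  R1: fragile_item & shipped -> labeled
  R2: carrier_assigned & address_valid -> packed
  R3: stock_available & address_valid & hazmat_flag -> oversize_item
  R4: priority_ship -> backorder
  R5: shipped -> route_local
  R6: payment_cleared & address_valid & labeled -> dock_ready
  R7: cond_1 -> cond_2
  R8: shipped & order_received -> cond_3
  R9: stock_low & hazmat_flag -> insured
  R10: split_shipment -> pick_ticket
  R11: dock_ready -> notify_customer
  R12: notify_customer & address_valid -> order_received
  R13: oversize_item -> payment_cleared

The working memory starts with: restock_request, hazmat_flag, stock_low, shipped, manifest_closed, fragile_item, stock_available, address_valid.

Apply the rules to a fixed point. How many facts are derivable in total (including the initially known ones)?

17

Round 1 — R1, R3, R5, R9, derive labeled, oversize_item, route_local, insured.
Round 2 — R13, derive payment_cleared.
Round 3 — R6, derive dock_ready.
Round 4 — R11, derive notify_customer.
Round 5 — R12, derive order_received.
Round 6 — R8, derive cond_3.
Closure: {address_valid, cond_3, dock_ready, fragile_item, hazmat_flag, insured, labeled, manifest_closed, notify_customer, order_received, oversize_item, payment_cleared, restock_request, route_local, shipped, stock_available, stock_low} — 17 facts.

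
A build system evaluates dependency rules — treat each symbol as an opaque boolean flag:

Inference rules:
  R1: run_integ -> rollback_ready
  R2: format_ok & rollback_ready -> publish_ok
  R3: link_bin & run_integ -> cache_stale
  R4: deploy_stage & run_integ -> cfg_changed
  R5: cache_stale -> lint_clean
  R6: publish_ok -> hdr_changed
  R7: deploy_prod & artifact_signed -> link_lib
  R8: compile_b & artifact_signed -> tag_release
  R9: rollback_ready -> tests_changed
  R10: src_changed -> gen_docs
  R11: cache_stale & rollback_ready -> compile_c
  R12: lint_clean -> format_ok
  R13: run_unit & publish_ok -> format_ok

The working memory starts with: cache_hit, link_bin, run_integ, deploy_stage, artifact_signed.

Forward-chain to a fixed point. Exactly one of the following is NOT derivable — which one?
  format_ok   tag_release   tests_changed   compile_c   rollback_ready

Round 1 fires R1, R3, R4, giving rollback_ready, cache_stale, cfg_changed.
Round 2 fires R5, R9, R11, giving lint_clean, tests_changed, compile_c.
Round 3 fires R12, giving format_ok.
Round 4 fires R2, giving publish_ok.
Round 5 fires R6, giving hdr_changed.
Derived: rollback_ready (round 1), format_ok (round 3), compile_c (round 2), tests_changed (round 2). tag_release never appears in any round.

tag_release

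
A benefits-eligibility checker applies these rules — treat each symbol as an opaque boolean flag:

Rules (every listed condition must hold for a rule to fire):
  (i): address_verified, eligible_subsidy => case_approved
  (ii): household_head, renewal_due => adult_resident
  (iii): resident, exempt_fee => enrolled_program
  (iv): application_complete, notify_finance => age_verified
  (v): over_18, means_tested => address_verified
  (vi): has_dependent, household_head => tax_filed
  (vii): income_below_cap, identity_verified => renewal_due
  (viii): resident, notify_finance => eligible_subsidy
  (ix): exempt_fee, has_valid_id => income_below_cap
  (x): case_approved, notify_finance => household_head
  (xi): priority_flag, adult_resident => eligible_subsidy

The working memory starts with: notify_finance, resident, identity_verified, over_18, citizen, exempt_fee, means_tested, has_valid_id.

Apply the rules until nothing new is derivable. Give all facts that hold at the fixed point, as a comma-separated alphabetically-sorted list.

Round 1 fires (iii), (v), (viii), (ix), giving enrolled_program, address_verified, eligible_subsidy, income_below_cap.
Round 2 fires (i), (vii), giving case_approved, renewal_due.
Round 3 fires (x), giving household_head.
Round 4 fires (ii), giving adult_resident.

address_verified, adult_resident, case_approved, citizen, eligible_subsidy, enrolled_program, exempt_fee, has_valid_id, household_head, identity_verified, income_below_cap, means_tested, notify_finance, over_18, renewal_due, resident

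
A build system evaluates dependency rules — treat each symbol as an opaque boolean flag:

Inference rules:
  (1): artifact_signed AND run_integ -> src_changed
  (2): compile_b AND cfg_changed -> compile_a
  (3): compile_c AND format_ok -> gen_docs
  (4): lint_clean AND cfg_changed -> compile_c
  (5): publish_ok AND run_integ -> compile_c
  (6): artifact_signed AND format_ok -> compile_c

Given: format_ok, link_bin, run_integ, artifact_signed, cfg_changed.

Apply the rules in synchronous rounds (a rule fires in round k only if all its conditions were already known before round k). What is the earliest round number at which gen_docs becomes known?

2

Round 1 fires (1), (6), giving src_changed, compile_c.
Round 2 fires (3), giving gen_docs.
gen_docs first appears in round 2.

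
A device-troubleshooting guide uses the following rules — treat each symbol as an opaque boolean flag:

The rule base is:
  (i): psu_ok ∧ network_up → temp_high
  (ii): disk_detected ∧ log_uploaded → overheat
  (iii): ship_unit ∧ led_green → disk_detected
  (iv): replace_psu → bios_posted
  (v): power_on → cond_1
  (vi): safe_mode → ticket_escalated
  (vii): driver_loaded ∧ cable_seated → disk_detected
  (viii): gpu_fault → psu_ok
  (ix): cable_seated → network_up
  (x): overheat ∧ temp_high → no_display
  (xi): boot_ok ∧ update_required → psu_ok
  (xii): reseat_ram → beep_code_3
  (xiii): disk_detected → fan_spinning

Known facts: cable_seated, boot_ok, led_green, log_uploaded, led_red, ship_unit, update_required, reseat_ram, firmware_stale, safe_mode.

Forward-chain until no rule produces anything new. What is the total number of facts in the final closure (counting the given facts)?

Round 1 fires (iii), (vi), (ix), (xi), (xii), giving disk_detected, ticket_escalated, network_up, psu_ok, beep_code_3.
Round 2 fires (i), (ii), (xiii), giving temp_high, overheat, fan_spinning.
Round 3 fires (x), giving no_display.
Closure: {beep_code_3, boot_ok, cable_seated, disk_detected, fan_spinning, firmware_stale, led_green, led_red, log_uploaded, network_up, no_display, overheat, psu_ok, reseat_ram, safe_mode, ship_unit, temp_high, ticket_escalated, update_required} — 19 facts.

19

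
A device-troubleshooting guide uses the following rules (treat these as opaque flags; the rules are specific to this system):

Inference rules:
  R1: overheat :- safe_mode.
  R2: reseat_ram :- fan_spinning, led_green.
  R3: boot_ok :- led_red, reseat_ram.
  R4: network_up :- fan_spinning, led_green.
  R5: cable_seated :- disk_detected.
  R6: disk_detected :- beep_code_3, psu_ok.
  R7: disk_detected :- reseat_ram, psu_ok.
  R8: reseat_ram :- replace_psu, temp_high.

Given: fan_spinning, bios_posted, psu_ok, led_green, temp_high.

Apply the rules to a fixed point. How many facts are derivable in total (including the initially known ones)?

9

Round 1: R2 [reseat_ram :- fan_spinning, led_green.]; R4 [network_up :- fan_spinning, led_green.]. New: reseat_ram, network_up.
Round 2: R7 [disk_detected :- reseat_ram, psu_ok.]. New: disk_detected.
Round 3: R5 [cable_seated :- disk_detected.]. New: cable_seated.
Closure: {bios_posted, cable_seated, disk_detected, fan_spinning, led_green, network_up, psu_ok, reseat_ram, temp_high} — 9 facts.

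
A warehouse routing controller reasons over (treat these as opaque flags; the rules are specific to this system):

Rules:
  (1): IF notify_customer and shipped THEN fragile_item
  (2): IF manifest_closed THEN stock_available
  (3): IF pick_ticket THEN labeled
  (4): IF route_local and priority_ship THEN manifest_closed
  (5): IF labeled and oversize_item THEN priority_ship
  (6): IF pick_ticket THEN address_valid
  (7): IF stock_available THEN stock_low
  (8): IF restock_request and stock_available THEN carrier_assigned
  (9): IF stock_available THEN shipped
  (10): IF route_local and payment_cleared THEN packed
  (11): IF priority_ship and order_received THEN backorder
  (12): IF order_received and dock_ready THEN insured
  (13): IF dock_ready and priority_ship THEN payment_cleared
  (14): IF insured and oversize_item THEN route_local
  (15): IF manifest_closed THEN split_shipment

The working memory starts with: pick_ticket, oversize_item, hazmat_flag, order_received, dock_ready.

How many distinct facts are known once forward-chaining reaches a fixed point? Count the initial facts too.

18

Round 1 fires (3), (6), (12), giving labeled, address_valid, insured.
Round 2 fires (5), (14), giving priority_ship, route_local.
Round 3 fires (4), (11), (13), giving manifest_closed, backorder, payment_cleared.
Round 4 fires (2), (10), (15), giving stock_available, packed, split_shipment.
Round 5 fires (7), (9), giving stock_low, shipped.
Closure: {address_valid, backorder, dock_ready, hazmat_flag, insured, labeled, manifest_closed, order_received, oversize_item, packed, payment_cleared, pick_ticket, priority_ship, route_local, shipped, split_shipment, stock_available, stock_low} — 18 facts.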